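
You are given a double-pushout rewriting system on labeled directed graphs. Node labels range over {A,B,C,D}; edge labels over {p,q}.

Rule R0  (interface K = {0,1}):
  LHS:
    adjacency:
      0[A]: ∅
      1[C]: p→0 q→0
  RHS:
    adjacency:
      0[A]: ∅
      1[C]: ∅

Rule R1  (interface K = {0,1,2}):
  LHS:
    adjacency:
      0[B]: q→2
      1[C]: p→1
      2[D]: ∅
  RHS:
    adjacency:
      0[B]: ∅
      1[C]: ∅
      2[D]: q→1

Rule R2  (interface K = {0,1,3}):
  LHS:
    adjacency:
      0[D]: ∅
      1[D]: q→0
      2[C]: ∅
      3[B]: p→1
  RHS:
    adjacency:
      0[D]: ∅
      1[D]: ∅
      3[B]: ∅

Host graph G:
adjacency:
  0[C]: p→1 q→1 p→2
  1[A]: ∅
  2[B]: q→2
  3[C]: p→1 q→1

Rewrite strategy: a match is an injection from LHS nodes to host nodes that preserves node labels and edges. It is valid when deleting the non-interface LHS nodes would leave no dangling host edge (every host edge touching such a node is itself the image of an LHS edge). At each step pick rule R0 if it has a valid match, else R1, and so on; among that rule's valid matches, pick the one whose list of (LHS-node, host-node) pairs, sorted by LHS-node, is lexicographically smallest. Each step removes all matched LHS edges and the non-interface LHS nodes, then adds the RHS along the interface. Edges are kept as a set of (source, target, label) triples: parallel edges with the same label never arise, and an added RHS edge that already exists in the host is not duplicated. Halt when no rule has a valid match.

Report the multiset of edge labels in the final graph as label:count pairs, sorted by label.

start.  V:4 E:6  edges: 0-p->1 0-q->1 0-p->2 2-q->2 3-p->1 3-q->1
1. fire R0 via {0↦1, 1↦0}  →  V:4 E:4  edges: 0-p->2 2-q->2 3-p->1 3-q->1
2. fire R0 via {0↦1, 1↦3}  →  V:4 E:2  edges: 0-p->2 2-q->2
normal form: no rule applies after step 2
NF edges: [(0, 2, 'p'), (2, 2, 'q')]

Answer: p:1 q:1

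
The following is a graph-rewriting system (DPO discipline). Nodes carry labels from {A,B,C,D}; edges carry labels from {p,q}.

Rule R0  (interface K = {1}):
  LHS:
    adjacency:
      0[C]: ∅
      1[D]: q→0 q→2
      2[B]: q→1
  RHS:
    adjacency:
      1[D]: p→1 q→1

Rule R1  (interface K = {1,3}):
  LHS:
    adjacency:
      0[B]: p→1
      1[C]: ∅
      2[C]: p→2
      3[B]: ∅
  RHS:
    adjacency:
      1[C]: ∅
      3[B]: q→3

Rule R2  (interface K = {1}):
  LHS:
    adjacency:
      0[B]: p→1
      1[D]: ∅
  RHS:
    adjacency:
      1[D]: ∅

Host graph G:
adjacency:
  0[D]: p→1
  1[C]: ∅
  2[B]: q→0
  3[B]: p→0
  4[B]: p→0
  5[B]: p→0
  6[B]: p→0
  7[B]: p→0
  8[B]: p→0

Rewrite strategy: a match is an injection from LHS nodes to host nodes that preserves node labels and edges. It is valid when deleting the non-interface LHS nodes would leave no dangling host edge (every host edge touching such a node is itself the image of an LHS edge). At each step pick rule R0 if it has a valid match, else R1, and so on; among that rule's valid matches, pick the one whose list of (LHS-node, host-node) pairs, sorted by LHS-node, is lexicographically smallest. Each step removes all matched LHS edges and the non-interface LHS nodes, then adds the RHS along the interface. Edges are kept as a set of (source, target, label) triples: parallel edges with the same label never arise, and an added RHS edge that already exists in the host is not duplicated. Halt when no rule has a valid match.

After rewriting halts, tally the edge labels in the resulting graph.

start.  V:9 E:8  edges: 0-p->1 2-q->0 3-p->0 4-p->0 5-p->0 6-p->0 7-p->0 8-p->0
1. fire R2 via {0↦3, 1↦0}  →  V:8 E:7  edges: 0-p->1 2-q->0 4-p->0 5-p->0 6-p->0 7-p->0 8-p->0
2. fire R2 via {0↦4, 1↦0}  →  V:7 E:6  edges: 0-p->1 2-q->0 5-p->0 6-p->0 7-p->0 8-p->0
3. fire R2 via {0↦5, 1↦0}  →  V:6 E:5  edges: 0-p->1 2-q->0 6-p->0 7-p->0 8-p->0
4. fire R2 via {0↦6, 1↦0}  →  V:5 E:4  edges: 0-p->1 2-q->0 7-p->0 8-p->0
5. fire R2 via {0↦7, 1↦0}  →  V:4 E:3  edges: 0-p->1 2-q->0 8-p->0
6. fire R2 via {0↦8, 1↦0}  →  V:3 E:2  edges: 0-p->1 2-q->0
halt: no rule applies after step 6
NF edges: [(0, 1, 'p'), (2, 0, 'q')]

Answer: p:1 q:1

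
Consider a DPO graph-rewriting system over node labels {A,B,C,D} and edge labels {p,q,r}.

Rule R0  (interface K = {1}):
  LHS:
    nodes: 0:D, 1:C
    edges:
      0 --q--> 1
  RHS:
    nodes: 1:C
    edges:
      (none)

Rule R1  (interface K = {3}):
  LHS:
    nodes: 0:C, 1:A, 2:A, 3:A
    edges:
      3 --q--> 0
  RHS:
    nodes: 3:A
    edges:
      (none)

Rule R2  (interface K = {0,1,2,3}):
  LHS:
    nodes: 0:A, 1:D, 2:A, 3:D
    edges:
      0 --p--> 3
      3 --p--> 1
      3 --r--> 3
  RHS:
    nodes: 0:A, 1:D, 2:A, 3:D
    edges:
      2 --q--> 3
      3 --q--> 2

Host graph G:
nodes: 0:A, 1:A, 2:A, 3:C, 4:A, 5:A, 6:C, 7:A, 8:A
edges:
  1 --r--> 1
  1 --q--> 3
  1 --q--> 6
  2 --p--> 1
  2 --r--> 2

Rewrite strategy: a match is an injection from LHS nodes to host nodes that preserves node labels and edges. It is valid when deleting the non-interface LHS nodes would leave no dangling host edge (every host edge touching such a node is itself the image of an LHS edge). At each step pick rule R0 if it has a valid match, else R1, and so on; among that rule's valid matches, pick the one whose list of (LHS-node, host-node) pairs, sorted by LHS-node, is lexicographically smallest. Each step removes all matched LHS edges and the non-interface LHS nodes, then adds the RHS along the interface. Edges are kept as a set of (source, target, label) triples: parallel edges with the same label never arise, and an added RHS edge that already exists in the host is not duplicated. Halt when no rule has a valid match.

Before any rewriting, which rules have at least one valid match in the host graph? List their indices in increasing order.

R0: no valid match — LHS pattern not found
R1: 40 valid matches — {0↦3, 1↦0, 2↦4, 3↦1}, {0↦3, 1↦0, 2↦5, 3↦1}, {0↦3, 1↦0, 2↦7, 3↦1} (+37 more)
R2: no valid match — LHS pattern not found

Answer: [R1]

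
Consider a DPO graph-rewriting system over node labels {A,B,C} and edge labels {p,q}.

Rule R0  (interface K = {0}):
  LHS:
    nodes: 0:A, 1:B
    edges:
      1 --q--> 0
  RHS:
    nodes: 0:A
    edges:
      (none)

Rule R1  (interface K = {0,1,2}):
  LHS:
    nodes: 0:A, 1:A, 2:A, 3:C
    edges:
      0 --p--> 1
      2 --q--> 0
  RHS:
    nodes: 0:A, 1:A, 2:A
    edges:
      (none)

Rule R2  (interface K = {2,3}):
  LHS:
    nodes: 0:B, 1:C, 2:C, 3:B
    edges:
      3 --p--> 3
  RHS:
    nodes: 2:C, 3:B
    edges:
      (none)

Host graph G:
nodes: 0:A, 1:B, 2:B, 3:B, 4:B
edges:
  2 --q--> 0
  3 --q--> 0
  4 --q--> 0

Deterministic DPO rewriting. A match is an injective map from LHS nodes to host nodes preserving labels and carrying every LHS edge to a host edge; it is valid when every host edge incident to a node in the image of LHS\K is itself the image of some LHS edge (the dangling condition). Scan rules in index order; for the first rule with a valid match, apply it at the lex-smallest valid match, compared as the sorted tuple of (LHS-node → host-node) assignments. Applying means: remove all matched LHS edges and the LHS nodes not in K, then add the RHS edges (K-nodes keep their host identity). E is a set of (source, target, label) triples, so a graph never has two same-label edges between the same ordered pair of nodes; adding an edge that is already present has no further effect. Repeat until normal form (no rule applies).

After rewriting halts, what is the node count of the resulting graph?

Answer: 2

Steps:
[0] host  ⇒  5 nodes, 3 edges  {2-q->0 3-q->0 4-q->0}
[1] R0 @ {0↦0, 1↦2}  ⇒  4 nodes, 2 edges  {3-q->0 4-q->0}
[2] R0 @ {0↦0, 1↦3}  ⇒  3 nodes, 1 edges  {4-q->0}
[3] R0 @ {0↦0, 1↦4}  ⇒  2 nodes, 0 edges  {∅}
normal form: no rule applies after step 3
NF nodes: {0:A, 1:B}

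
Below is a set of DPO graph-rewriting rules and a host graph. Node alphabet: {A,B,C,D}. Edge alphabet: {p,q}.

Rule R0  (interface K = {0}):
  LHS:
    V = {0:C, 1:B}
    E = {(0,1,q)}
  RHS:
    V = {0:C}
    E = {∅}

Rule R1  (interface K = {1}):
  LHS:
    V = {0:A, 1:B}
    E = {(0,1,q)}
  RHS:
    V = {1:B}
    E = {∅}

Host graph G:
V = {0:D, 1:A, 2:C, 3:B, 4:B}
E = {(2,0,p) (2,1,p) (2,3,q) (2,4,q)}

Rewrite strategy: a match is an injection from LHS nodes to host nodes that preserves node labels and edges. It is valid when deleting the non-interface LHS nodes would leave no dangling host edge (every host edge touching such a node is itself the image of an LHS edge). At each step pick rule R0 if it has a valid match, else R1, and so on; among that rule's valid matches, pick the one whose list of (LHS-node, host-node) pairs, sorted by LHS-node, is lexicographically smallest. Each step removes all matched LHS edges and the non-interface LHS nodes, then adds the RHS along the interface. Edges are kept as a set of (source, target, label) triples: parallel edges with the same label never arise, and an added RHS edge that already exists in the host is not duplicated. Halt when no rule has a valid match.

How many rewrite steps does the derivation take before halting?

initial: |V|=5 |E|=4  E = 2-p->0 2-p->1 2-q->3 2-q->4
step 1: apply R0 at {0↦2, 1↦3}  → |V|=4 |E|=3  E = 2-p->0 2-p->1 2-q->4
step 2: apply R0 at {0↦2, 1↦4}  → |V|=3 |E|=2  E = 2-p->0 2-p->1
halt: no rule applies after step 2

Answer: 2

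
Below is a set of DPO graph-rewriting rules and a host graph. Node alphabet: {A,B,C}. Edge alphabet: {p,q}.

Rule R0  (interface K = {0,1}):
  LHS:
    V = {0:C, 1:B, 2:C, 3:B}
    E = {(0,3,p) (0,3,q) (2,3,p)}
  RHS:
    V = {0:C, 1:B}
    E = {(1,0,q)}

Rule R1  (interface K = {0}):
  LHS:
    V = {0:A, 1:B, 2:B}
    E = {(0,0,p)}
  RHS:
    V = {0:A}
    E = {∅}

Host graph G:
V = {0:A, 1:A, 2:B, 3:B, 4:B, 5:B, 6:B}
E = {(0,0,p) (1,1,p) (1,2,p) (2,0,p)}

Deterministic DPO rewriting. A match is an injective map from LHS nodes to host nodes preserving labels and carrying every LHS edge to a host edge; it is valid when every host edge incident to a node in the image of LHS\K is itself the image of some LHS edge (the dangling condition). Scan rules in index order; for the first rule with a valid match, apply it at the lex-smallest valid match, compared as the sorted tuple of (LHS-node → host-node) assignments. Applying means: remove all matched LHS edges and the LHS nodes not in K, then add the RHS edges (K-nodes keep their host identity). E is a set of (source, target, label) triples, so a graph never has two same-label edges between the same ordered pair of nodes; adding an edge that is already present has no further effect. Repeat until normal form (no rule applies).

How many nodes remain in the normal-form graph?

start.  V:7 E:4  edges: 0-p->0 1-p->1 1-p->2 2-p->0
1. fire R1 via {0↦0, 1↦3, 2↦4}  →  V:5 E:3  edges: 1-p->1 1-p->2 2-p->0
2. fire R1 via {0↦1, 1↦5, 2↦6}  →  V:3 E:2  edges: 1-p->2 2-p->0
normal form: no rule applies after step 2
NF nodes: {0:A, 1:A, 2:B}

Answer: 3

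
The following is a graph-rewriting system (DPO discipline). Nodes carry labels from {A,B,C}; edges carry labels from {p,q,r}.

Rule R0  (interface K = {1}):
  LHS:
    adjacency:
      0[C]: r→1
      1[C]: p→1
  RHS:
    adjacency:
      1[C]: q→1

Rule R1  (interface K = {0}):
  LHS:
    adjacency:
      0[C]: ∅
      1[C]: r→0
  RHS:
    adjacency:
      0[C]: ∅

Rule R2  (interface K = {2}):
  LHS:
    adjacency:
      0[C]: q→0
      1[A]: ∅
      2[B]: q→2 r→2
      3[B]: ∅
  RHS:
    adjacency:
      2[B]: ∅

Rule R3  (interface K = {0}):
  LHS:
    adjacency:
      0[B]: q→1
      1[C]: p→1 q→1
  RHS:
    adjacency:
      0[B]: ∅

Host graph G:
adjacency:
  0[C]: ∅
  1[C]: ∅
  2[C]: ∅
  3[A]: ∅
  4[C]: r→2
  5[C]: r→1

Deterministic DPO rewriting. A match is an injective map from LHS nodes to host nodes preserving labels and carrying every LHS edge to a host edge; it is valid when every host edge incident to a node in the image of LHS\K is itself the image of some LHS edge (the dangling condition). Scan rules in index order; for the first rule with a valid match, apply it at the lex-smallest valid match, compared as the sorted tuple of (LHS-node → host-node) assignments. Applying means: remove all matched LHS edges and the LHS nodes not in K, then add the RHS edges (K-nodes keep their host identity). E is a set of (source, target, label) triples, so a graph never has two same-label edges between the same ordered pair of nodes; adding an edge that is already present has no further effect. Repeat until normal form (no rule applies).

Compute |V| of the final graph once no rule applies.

Answer: 4

Derivation:
[0] host  ⇒  6 nodes, 2 edges  {4-r->2 5-r->1}
[1] R1 @ {0↦1, 1↦5}  ⇒  5 nodes, 1 edges  {4-r->2}
[2] R1 @ {0↦2, 1↦4}  ⇒  4 nodes, 0 edges  {∅}
normal form: no rule applies after step 2
NF nodes: {0:C, 1:C, 2:C, 3:A}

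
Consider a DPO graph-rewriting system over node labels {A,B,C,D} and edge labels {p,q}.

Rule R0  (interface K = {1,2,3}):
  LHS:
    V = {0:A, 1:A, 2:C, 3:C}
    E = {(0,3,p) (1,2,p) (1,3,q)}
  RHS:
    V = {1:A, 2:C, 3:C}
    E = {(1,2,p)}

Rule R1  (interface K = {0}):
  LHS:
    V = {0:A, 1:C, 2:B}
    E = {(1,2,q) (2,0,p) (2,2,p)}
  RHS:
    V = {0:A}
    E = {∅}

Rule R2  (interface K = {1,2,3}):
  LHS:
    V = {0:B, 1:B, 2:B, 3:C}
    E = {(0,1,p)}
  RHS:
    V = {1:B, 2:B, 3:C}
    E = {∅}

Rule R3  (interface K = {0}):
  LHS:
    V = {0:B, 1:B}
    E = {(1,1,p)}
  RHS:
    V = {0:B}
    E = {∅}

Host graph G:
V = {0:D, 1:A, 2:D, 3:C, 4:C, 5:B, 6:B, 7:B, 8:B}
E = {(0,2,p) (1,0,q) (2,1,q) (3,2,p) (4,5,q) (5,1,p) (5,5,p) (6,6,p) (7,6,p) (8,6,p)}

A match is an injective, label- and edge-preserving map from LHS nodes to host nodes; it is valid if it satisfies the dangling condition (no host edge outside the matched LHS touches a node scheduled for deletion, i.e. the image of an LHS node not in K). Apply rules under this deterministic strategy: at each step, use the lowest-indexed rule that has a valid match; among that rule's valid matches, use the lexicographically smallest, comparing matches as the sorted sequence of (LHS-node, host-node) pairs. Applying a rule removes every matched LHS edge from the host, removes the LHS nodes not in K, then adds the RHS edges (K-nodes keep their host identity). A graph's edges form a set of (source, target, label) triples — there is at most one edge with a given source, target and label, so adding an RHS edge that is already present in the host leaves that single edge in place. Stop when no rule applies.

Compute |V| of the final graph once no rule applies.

Answer: 6

Steps:
start.  V:9 E:10  edges: 0-p->2 1-q->0 2-q->1 3-p->2 4-q->5 5-p->1 5-p->5 6-p->6 7-p->6 8-p->6
1. fire R1 via {0↦1, 1↦4, 2↦5}  →  V:7 E:7  edges: 0-p->2 1-q->0 2-q->1 3-p->2 6-p->6 7-p->6 8-p->6
2. fire R2 via {0↦7, 1↦6, 2↦8, 3↦3}  →  V:6 E:6  edges: 0-p->2 1-q->0 2-q->1 3-p->2 6-p->6 8-p->6
normal form: no rule applies after step 2
NF nodes: {0:D, 1:A, 2:D, 3:C, 6:B, 8:B}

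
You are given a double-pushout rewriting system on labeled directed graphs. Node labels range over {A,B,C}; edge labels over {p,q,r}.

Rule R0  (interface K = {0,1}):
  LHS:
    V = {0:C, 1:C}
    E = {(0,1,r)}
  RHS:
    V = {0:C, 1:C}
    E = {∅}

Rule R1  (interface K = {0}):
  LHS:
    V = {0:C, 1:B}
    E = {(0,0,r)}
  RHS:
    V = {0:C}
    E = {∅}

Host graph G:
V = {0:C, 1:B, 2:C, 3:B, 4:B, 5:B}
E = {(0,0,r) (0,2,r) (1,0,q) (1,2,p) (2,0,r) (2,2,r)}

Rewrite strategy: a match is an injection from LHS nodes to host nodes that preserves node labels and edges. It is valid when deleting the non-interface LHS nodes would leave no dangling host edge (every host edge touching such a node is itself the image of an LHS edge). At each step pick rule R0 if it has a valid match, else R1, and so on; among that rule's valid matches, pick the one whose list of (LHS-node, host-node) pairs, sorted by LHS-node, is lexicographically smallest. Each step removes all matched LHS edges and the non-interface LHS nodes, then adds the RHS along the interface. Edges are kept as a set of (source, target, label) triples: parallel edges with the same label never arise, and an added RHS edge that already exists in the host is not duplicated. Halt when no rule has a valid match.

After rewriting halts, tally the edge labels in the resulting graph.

[0] host  ⇒  6 nodes, 6 edges  {0-r->0 0-r->2 1-q->0 1-p->2 2-r->0 2-r->2}
[1] R0 @ {0↦0, 1↦2}  ⇒  6 nodes, 5 edges  {0-r->0 1-q->0 1-p->2 2-r->0 2-r->2}
[2] R0 @ {0↦2, 1↦0}  ⇒  6 nodes, 4 edges  {0-r->0 1-q->0 1-p->2 2-r->2}
[3] R1 @ {0↦0, 1↦3}  ⇒  5 nodes, 3 edges  {1-q->0 1-p->2 2-r->2}
[4] R1 @ {0↦2, 1↦4}  ⇒  4 nodes, 2 edges  {1-q->0 1-p->2}
normal form: no rule applies after step 4
NF edges: [(1, 0, 'q'), (1, 2, 'p')]

Answer: p:1 q:1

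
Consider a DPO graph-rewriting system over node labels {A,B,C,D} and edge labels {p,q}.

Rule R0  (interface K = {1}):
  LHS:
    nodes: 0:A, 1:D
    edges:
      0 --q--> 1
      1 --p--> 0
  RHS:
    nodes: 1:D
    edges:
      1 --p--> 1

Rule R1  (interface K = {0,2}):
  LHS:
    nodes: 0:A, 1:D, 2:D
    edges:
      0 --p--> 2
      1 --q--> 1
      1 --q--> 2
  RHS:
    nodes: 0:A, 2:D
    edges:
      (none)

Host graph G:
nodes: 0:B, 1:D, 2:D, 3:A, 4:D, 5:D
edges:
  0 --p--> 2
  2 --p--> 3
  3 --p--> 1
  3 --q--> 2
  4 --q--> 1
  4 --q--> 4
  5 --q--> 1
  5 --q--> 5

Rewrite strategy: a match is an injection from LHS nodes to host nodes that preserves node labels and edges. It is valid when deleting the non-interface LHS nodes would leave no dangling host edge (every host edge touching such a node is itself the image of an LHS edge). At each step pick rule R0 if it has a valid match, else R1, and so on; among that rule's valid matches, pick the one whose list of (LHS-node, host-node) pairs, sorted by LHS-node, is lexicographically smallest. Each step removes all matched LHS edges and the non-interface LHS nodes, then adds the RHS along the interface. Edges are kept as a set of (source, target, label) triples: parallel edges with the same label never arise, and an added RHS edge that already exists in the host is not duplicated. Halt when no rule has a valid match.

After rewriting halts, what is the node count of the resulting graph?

Answer: 4

Derivation:
initial: |V|=6 |E|=8  E = 0-p->2 2-p->3 3-p->1 3-q->2 4-q->1 4-q->4 5-q->1 5-q->5
step 1: apply R1 at {0↦3, 1↦4, 2↦1}  → |V|=5 |E|=5  E = 0-p->2 2-p->3 3-q->2 5-q->1 5-q->5
step 2: apply R0 at {0↦3, 1↦2}  → |V|=4 |E|=4  E = 0-p->2 2-p->2 5-q->1 5-q->5
halt: no rule applies after step 2
NF nodes: {0:B, 1:D, 2:D, 5:D}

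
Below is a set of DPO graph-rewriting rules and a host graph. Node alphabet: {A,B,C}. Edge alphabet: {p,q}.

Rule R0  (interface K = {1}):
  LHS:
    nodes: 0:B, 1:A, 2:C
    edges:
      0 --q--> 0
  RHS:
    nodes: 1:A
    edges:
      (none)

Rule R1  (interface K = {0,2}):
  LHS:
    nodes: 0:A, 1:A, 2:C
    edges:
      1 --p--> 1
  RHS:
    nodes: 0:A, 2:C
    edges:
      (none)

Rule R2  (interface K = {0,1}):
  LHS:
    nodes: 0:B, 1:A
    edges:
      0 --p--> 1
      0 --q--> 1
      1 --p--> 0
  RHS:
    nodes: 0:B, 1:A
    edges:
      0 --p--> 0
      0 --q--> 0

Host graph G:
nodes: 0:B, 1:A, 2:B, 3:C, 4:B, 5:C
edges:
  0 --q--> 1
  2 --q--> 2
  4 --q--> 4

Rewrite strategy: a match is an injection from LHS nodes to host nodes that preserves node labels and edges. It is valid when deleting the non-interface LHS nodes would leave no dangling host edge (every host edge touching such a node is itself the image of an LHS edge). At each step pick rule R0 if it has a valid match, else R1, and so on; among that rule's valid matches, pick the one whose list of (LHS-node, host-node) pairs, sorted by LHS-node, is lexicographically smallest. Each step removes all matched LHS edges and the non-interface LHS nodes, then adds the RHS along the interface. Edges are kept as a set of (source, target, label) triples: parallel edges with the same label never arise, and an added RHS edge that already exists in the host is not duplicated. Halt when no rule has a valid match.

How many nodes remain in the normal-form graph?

[0] host  ⇒  6 nodes, 3 edges  {0-q->1 2-q->2 4-q->4}
[1] R0 @ {0↦2, 1↦1, 2↦3}  ⇒  4 nodes, 2 edges  {0-q->1 4-q->4}
[2] R0 @ {0↦4, 1↦1, 2↦5}  ⇒  2 nodes, 1 edges  {0-q->1}
final graph: no rule applies after step 2
NF nodes: {0:B, 1:A}

Answer: 2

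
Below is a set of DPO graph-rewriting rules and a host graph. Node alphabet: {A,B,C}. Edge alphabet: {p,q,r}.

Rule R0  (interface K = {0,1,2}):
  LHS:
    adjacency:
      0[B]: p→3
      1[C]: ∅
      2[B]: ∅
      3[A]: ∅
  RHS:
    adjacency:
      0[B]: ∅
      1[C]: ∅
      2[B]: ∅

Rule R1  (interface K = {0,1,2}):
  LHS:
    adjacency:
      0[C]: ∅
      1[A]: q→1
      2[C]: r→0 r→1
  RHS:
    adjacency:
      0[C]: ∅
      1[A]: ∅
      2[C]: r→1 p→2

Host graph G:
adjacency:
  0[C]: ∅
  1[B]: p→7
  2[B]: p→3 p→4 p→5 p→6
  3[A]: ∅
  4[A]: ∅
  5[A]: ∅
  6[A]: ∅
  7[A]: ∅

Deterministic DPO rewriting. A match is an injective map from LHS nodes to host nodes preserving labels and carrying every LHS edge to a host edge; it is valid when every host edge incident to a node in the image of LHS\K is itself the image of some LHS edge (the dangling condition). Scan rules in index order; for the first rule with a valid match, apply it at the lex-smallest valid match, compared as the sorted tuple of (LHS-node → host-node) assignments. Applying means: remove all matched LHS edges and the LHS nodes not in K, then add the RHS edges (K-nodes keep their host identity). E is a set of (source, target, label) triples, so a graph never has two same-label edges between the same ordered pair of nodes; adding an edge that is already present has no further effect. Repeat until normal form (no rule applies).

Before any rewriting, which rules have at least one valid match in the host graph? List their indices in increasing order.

R0: 5 valid matches — {0↦1, 1↦0, 2↦2, 3↦7}, {0↦2, 1↦0, 2↦1, 3↦3}, {0↦2, 1↦0, 2↦1, 3↦4} (+2 more)
R1: no valid match — LHS pattern not found

Answer: [R0]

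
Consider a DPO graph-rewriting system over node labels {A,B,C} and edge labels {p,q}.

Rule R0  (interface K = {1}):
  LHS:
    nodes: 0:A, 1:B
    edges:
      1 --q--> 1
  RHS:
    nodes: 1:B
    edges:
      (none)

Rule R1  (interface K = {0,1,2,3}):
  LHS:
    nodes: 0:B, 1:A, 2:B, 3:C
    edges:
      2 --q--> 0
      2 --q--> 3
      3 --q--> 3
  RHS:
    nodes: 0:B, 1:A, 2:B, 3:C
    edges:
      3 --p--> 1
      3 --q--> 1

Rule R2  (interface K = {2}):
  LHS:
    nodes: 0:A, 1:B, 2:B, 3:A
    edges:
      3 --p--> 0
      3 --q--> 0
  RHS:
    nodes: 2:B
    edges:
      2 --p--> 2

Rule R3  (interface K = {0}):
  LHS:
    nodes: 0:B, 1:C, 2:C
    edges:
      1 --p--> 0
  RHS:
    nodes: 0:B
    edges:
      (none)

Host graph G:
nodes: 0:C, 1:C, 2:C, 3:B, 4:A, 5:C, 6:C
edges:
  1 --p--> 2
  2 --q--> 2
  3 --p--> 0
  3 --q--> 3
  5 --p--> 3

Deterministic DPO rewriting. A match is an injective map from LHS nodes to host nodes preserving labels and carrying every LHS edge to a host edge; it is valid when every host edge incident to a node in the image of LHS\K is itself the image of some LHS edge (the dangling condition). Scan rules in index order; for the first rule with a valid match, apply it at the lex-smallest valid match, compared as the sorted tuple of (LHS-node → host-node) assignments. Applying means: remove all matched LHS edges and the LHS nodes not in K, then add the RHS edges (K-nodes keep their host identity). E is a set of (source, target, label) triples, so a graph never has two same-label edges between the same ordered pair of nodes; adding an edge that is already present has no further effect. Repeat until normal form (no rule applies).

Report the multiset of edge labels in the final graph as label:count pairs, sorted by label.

initial: |V|=7 |E|=5  E = 1-p->2 2-q->2 3-p->0 3-q->3 5-p->3
step 1: apply R0 at {0↦4, 1↦3}  → |V|=6 |E|=4  E = 1-p->2 2-q->2 3-p->0 5-p->3
step 2: apply R3 at {0↦3, 1↦5, 2↦6}  → |V|=4 |E|=3  E = 1-p->2 2-q->2 3-p->0
final graph: no rule applies after step 2
NF edges: [(1, 2, 'p'), (2, 2, 'q'), (3, 0, 'p')]

Answer: p:2 q:1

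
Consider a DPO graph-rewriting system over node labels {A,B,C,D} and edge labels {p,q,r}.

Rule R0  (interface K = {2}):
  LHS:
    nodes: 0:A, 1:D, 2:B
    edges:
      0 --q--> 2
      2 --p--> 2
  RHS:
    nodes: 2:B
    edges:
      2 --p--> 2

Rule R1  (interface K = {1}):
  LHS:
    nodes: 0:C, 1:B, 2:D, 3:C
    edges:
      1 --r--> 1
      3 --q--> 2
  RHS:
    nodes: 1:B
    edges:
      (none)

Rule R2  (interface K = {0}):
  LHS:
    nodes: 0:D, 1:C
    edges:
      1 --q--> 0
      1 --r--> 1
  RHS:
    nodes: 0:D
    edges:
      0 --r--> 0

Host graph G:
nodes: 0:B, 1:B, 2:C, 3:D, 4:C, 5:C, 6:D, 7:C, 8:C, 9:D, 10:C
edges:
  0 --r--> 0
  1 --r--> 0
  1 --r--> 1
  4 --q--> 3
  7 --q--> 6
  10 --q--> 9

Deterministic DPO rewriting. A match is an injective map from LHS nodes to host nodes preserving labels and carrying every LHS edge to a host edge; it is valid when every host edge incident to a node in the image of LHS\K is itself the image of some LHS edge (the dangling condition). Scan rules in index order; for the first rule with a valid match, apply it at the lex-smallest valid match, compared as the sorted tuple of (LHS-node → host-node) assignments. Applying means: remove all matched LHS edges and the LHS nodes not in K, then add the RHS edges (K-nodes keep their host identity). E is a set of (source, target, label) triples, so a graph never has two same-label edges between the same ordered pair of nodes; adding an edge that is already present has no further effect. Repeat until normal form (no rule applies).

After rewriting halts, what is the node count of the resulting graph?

initial: |V|=11 |E|=6  E = 0-r->0 1-r->0 1-r->1 4-q->3 7-q->6 10-q->9
step 1: apply R1 at {0↦2, 1↦0, 2↦3, 3↦4}  → |V|=8 |E|=4  E = 1-r->0 1-r->1 7-q->6 10-q->9
step 2: apply R1 at {0↦5, 1↦1, 2↦6, 3↦7}  → |V|=5 |E|=2  E = 1-r->0 10-q->9
halt: no rule applies after step 2
NF nodes: {0:B, 1:B, 8:C, 9:D, 10:C}

Answer: 5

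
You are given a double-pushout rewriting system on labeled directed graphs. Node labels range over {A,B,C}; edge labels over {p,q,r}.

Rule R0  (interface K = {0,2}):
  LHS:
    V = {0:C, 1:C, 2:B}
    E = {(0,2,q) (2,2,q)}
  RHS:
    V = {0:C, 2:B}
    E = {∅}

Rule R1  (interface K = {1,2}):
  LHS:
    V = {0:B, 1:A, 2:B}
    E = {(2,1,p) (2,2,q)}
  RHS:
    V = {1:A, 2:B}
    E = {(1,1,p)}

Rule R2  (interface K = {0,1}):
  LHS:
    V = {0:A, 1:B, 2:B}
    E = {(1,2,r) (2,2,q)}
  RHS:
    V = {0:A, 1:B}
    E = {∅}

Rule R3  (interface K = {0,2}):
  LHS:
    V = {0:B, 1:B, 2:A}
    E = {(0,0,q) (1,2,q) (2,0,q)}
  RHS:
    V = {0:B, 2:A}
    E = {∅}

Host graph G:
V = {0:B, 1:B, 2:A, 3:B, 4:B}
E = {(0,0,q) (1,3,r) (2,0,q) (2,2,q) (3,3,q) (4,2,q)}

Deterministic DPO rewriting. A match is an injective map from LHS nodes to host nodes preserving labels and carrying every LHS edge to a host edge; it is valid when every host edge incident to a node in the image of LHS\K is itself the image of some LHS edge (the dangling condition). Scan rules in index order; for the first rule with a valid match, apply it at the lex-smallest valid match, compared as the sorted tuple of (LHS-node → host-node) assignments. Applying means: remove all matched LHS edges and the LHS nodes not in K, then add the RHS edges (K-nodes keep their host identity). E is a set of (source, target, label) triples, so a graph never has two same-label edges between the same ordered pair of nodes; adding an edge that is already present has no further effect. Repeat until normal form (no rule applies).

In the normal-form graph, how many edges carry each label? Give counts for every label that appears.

Answer: q:1

Steps:
start.  V:5 E:6  edges: 0-q->0 1-r->3 2-q->0 2-q->2 3-q->3 4-q->2
1. fire R2 via {0↦2, 1↦1, 2↦3}  →  V:4 E:4  edges: 0-q->0 2-q->0 2-q->2 4-q->2
2. fire R3 via {0↦0, 1↦4, 2↦2}  →  V:3 E:1  edges: 2-q->2
normal form: no rule applies after step 2
NF edges: [(2, 2, 'q')]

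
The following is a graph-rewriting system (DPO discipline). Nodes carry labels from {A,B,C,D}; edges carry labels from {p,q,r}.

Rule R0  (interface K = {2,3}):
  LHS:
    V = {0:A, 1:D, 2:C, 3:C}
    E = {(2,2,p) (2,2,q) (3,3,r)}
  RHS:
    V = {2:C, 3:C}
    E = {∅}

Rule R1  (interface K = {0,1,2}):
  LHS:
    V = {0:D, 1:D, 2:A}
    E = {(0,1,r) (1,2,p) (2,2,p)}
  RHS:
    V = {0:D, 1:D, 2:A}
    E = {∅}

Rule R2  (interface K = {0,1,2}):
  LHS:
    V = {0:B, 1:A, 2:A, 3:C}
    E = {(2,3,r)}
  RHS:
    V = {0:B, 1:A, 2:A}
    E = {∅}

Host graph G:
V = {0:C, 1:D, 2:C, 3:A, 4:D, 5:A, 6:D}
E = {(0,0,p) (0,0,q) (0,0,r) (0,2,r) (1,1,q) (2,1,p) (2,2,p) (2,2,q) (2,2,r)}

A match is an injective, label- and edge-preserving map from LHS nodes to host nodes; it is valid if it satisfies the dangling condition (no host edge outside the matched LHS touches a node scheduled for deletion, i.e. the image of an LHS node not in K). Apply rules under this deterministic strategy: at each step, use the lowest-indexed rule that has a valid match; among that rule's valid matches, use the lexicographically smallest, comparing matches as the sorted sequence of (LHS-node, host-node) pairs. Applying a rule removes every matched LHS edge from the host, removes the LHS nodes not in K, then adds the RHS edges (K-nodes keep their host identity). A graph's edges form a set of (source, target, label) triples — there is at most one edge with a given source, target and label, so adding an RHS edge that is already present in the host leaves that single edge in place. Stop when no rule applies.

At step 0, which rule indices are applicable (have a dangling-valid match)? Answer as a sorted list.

Answer: [R0]

Steps:
R0: 8 valid matches — {0↦3, 1↦4, 2↦0, 3↦2}, {0↦3, 1↦4, 2↦2, 3↦0}, {0↦3, 1↦6, 2↦0, 3↦2} (+5 more)
R1: no valid match — LHS pattern not found
R2: no valid match — LHS pattern not found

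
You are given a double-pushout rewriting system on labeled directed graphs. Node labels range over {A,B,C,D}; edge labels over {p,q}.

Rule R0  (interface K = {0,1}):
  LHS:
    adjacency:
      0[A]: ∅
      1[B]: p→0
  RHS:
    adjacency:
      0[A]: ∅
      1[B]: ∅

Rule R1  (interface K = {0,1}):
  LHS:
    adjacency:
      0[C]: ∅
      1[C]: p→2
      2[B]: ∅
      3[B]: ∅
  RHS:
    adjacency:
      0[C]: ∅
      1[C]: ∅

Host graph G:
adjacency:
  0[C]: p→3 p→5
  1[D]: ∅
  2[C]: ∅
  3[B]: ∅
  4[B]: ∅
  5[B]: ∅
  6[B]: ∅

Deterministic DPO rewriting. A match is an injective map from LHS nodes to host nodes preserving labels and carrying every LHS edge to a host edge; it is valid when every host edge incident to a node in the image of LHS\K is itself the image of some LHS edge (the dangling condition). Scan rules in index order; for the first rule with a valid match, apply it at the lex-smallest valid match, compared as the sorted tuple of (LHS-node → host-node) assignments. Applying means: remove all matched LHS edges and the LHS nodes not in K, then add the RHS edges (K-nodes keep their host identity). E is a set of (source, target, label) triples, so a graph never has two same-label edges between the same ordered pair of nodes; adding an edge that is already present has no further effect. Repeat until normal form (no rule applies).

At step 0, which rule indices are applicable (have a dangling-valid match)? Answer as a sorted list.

R0: no valid match — LHS pattern not found
R1: 4 valid matches — {0↦2, 1↦0, 2↦3, 3↦4}, {0↦2, 1↦0, 2↦3, 3↦6}, {0↦2, 1↦0, 2↦5, 3↦4} (+1 more)

Answer: [R1]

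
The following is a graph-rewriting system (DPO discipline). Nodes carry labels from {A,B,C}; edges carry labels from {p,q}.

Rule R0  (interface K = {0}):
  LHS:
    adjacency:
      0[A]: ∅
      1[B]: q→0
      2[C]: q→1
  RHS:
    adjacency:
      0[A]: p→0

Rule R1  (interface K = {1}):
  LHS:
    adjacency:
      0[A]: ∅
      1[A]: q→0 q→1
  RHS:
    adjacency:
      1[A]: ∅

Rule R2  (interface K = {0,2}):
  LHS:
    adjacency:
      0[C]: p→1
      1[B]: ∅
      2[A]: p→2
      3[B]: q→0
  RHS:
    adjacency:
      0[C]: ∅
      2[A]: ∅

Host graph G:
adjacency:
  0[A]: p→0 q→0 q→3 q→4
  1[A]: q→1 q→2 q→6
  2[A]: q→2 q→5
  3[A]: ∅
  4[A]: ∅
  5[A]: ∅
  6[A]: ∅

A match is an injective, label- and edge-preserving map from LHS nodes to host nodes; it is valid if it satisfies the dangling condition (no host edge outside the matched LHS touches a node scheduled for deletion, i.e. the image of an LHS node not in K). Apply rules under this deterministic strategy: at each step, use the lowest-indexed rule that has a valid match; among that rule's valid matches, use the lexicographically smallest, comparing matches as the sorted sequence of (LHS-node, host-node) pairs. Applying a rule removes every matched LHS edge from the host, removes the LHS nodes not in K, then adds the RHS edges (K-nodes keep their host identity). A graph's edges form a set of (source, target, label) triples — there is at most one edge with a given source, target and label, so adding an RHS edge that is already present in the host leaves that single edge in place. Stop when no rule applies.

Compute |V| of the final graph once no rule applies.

start.  V:7 E:9  edges: 0-p->0 0-q->0 0-q->3 0-q->4 1-q->1 1-q->2 1-q->6 2-q->2 2-q->5
1. fire R1 via {0↦3, 1↦0}  →  V:6 E:7  edges: 0-p->0 0-q->4 1-q->1 1-q->2 1-q->6 2-q->2 2-q->5
2. fire R1 via {0↦5, 1↦2}  →  V:5 E:5  edges: 0-p->0 0-q->4 1-q->1 1-q->2 1-q->6
3. fire R1 via {0↦2, 1↦1}  →  V:4 E:3  edges: 0-p->0 0-q->4 1-q->6
halt: no rule applies after step 3
NF nodes: {0:A, 1:A, 4:A, 6:A}

Answer: 4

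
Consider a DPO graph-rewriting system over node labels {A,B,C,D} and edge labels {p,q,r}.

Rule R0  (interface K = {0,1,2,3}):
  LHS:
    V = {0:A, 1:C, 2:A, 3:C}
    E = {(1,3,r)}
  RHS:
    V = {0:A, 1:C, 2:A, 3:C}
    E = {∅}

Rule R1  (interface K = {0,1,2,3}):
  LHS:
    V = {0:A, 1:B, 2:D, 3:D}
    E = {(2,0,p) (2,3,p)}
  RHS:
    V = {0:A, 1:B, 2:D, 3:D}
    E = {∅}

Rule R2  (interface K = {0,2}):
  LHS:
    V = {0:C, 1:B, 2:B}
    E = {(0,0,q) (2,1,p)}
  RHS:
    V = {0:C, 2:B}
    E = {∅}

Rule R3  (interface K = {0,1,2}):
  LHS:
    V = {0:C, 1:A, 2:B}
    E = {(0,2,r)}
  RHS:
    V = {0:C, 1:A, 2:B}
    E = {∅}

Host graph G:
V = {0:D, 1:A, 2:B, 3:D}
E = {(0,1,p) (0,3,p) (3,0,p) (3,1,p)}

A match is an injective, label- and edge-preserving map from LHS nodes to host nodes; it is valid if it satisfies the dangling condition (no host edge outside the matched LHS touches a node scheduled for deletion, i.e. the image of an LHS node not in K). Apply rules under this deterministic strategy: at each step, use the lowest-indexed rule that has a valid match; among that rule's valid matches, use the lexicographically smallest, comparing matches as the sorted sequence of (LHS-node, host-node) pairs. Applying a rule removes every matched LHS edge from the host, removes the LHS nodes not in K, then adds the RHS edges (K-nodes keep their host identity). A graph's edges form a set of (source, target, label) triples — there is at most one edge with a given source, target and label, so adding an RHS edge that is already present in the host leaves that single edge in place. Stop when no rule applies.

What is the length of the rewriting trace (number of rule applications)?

Answer: 2

Derivation:
[0] host  ⇒  4 nodes, 4 edges  {0-p->1 0-p->3 3-p->0 3-p->1}
[1] R1 @ {0↦1, 1↦2, 2↦0, 3↦3}  ⇒  4 nodes, 2 edges  {3-p->0 3-p->1}
[2] R1 @ {0↦1, 1↦2, 2↦3, 3↦0}  ⇒  4 nodes, 0 edges  {∅}
final graph: no rule applies after step 2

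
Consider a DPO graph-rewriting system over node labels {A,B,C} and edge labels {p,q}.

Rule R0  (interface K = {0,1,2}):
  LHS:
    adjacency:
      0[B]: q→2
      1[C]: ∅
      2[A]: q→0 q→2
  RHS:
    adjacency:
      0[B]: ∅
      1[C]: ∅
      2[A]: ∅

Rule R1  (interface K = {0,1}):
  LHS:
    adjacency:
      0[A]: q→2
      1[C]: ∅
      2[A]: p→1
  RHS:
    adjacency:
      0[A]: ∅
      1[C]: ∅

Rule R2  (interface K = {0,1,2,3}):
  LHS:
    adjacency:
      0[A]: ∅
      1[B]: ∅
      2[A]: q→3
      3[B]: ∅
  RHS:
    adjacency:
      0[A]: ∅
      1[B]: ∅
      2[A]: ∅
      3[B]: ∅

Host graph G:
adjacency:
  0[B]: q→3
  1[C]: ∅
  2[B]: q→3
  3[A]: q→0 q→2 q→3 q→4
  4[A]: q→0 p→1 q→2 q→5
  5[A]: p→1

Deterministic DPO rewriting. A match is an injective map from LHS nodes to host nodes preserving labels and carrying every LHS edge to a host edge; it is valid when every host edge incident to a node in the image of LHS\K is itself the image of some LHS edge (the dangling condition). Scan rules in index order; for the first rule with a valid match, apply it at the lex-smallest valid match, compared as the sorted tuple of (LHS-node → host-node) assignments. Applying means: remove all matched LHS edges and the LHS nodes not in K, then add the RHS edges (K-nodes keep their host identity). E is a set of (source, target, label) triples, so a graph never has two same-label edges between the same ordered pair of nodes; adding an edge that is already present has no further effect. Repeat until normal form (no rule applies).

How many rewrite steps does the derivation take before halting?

Answer: 5

Rewrite trace:
start.  V:6 E:11  edges: 0-q->3 2-q->3 3-q->0 3-q->2 3-q->3 3-q->4 4-q->0 4-p->1 4-q->2 4-q->5 5-p->1
1. fire R0 via {0↦0, 1↦1, 2↦3}  →  V:6 E:8  edges: 2-q->3 3-q->2 3-q->4 4-q->0 4-p->1 4-q->2 4-q->5 5-p->1
2. fire R1 via {0↦4, 1↦1, 2↦5}  →  V:5 E:6  edges: 2-q->3 3-q->2 3-q->4 4-q->0 4-p->1 4-q->2
3. fire R2 via {0↦3, 1↦0, 2↦4, 3↦2}  →  V:5 E:5  edges: 2-q->3 3-q->2 3-q->4 4-q->0 4-p->1
4. fire R2 via {0↦3, 1↦2, 2↦4, 3↦0}  →  V:5 E:4  edges: 2-q->3 3-q->2 3-q->4 4-p->1
5. fire R1 via {0↦3, 1↦1, 2↦4}  →  V:4 E:2  edges: 2-q->3 3-q->2
normal form: no rule applies after step 5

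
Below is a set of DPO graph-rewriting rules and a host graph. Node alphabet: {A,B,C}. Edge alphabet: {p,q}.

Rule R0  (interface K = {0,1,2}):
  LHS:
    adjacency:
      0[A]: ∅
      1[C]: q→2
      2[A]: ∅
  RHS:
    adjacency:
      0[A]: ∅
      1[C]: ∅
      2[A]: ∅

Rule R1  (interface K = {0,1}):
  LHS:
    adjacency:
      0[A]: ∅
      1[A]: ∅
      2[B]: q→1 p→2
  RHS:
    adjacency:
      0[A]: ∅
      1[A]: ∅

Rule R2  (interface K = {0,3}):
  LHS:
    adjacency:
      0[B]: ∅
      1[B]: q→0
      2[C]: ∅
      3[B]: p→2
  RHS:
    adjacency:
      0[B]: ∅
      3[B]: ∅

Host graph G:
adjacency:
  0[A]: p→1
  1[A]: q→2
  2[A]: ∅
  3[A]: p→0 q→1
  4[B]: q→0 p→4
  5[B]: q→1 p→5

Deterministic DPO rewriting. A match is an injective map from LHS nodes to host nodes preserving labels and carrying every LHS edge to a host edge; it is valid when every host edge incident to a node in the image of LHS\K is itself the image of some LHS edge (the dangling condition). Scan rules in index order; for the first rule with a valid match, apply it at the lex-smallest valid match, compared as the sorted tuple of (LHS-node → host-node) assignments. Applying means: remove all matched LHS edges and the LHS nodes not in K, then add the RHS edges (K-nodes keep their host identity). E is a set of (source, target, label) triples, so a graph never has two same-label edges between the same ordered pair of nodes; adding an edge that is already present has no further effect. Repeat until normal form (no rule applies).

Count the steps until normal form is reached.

Answer: 2

Steps:
initial: |V|=6 |E|=8  E = 0-p->1 1-q->2 3-p->0 3-q->1 4-q->0 4-p->4 5-q->1 5-p->5
step 1: apply R1 at {0↦0, 1↦1, 2↦5}  → |V|=5 |E|=6  E = 0-p->1 1-q->2 3-p->0 3-q->1 4-q->0 4-p->4
step 2: apply R1 at {0↦1, 1↦0, 2↦4}  → |V|=4 |E|=4  E = 0-p->1 1-q->2 3-p->0 3-q->1
halt: no rule applies after step 2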